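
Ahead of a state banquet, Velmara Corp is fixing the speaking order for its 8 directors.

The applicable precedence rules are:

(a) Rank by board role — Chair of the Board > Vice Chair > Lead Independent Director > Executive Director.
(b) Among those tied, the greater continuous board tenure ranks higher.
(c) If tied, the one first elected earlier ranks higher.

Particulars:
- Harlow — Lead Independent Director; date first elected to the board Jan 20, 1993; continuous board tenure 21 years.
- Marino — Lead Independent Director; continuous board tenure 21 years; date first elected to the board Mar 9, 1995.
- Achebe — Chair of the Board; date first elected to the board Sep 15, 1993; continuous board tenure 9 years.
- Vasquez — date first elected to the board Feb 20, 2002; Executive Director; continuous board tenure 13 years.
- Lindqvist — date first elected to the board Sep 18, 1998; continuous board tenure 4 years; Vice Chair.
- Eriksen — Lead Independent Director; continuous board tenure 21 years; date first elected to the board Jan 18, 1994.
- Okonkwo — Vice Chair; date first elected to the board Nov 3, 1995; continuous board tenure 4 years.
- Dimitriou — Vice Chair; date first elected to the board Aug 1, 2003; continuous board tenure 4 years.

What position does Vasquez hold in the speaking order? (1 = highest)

8

By board role: Achebe (Chair of the Board); then Okonkwo, Lindqvist and Dimitriou (Vice Chair); then Harlow, Eriksen and Marino (Lead Independent Director); then Vasquez (Executive Director).
Okonkwo, Lindqvist and Dimitriou all have continuous board tenure 4 years, so the next rule applies.
Among Okonkwo, Lindqvist and Dimitriou, by date first elected to the board (earlier first): Okonkwo (Nov 3, 1995) before Lindqvist (Sep 18, 1998) before Dimitriou (Aug 1, 2003).
Harlow, Eriksen and Marino all have continuous board tenure 21 years, so the next rule applies.
Among Harlow, Eriksen and Marino, by date first elected to the board (earlier first): Harlow (Jan 20, 1993) before Eriksen (Jan 18, 1994) before Marino (Mar 9, 1995).
Order: Achebe, Okonkwo, Lindqvist, Dimitriou, Harlow, Eriksen, Marino, Vasquez. So position 8.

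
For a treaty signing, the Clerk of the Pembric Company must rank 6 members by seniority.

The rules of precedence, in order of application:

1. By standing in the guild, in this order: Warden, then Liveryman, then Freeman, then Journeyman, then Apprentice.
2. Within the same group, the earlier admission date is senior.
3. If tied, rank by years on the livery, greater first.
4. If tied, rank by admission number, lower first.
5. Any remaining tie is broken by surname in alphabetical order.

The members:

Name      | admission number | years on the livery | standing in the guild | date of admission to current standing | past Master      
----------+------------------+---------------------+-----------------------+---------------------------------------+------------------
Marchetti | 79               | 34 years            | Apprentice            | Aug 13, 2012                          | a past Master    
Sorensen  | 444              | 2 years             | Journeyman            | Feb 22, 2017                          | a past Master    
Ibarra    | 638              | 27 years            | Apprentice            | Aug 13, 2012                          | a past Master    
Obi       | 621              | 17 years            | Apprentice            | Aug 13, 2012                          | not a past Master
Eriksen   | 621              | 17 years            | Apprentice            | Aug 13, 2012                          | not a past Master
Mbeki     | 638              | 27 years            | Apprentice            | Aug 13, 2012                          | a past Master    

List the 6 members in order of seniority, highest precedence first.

By standing in the guild: Sorensen (Journeyman); then Marchetti, Ibarra, Mbeki, Eriksen and Obi (Apprentice).
Marchetti, Ibarra, Mbeki, Eriksen and Obi all have date of admission to current standing Aug 13, 2012, so the next rule applies.
Among Marchetti, Ibarra, Mbeki, Eriksen and Obi, by years on the livery (higher first): Marchetti (34 years) before Ibarra and Mbeki (27 years) before Eriksen and Obi (17 years).
Ibarra and Mbeki both have admission number 638, so the next rule applies.
Among Ibarra and Mbeki, alphabetically by surname: Ibarra before Mbeki.
Eriksen and Obi both have admission number 621, so the next rule applies.
Among Eriksen and Obi, alphabetically by surname: Eriksen before Obi.
Full order: Sorensen, Marchetti, Ibarra, Mbeki, Eriksen, Obi.

Sorensen, Marchetti, Ibarra, Mbeki, Eriksen, Obi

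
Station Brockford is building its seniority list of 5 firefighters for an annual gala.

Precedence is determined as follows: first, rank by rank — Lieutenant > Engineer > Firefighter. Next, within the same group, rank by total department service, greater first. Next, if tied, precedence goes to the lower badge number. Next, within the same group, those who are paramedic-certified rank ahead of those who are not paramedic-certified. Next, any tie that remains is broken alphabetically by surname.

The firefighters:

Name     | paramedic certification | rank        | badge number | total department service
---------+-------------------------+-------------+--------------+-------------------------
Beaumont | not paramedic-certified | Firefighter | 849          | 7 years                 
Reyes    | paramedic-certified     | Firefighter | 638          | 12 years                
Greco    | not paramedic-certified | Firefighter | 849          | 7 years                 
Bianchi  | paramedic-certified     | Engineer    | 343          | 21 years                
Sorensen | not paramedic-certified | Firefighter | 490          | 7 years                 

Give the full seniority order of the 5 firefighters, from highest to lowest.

By rank: Bianchi (Engineer); then Reyes, Sorensen, Beaumont and Greco (Firefighter).
Among Reyes, Sorensen, Beaumont and Greco, by total department service (higher first): Reyes (12 years) before Sorensen, Beaumont and Greco (7 years).
Among Sorensen, Beaumont and Greco, by badge number (lower first): Sorensen (490) before Beaumont and Greco (849).
Beaumont and Greco are each not paramedic-certified, so the next rule applies.
Among Beaumont and Greco, alphabetically by surname: Beaumont before Greco.
Full order: Bianchi, Reyes, Sorensen, Beaumont, Greco.

Bianchi, Reyes, Sorensen, Beaumont, Greco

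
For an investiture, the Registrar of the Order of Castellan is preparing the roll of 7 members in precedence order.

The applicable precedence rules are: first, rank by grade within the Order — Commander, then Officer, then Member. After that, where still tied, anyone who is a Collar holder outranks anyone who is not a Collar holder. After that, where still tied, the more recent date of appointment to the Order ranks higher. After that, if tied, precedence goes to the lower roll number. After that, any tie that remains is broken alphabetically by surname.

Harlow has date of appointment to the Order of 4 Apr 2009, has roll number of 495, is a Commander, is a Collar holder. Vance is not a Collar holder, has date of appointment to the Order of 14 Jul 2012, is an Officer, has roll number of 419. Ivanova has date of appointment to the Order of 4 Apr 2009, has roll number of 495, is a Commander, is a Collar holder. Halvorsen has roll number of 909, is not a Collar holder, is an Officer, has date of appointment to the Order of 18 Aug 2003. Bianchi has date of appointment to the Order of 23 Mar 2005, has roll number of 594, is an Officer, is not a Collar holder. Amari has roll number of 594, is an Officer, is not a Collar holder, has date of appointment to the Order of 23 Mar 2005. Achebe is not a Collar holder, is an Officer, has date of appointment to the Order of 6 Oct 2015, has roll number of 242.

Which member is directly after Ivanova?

By grade within the Order: Harlow and Ivanova (Commander); then Achebe, Vance, Amari, Bianchi and Halvorsen (Officer).
Harlow and Ivanova are each a Collar holder, so the next rule applies.
Harlow and Ivanova both have date of appointment to the Order 4 Apr 2009, so the next rule applies.
Harlow and Ivanova both have roll number 495, so the next rule applies.
Among Harlow and Ivanova, alphabetically by surname: Harlow before Ivanova.
Achebe, Vance, Amari, Bianchi and Halvorsen are each not a Collar holder, so the next rule applies.
Among Achebe, Vance, Amari, Bianchi and Halvorsen, by date of appointment to the Order (later first): Achebe (6 Oct 2015) before Vance (14 Jul 2012) before Amari and Bianchi (23 Mar 2005) before Halvorsen (18 Aug 2003).
Amari and Bianchi both have roll number 594, so the next rule applies.
Among Amari and Bianchi, alphabetically by surname: Amari before Bianchi.
Order: Harlow, Ivanova, Achebe, Vance, Amari, Bianchi, Halvorsen.

Achebe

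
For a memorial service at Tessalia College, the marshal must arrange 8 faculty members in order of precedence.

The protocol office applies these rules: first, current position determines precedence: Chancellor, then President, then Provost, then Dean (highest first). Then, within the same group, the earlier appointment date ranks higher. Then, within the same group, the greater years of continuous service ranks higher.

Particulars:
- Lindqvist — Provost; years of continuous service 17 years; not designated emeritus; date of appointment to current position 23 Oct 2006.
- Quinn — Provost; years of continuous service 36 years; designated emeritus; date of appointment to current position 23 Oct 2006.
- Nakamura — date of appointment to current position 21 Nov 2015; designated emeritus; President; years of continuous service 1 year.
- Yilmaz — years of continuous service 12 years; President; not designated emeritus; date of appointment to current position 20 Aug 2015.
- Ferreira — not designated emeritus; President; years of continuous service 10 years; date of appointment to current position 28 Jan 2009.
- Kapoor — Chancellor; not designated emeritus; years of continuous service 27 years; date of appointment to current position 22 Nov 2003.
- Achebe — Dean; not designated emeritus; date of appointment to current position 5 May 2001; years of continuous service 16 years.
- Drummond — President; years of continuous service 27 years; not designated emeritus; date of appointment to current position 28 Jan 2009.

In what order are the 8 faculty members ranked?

Kapoor, Drummond, Ferreira, Yilmaz, Nakamura, Quinn, Lindqvist, Achebe

By current position: Kapoor (Chancellor); then Drummond, Ferreira, Yilmaz and Nakamura (President); then Quinn and Lindqvist (Provost); then Achebe (Dean).
Among Drummond, Ferreira, Yilmaz and Nakamura, by date of appointment to current position (earlier first): Drummond and Ferreira (28 Jan 2009) before Yilmaz (20 Aug 2015) before Nakamura (21 Nov 2015).
Among Drummond and Ferreira, by years of continuous service (higher first): Drummond (27 years) before Ferreira (10 years).
Quinn and Lindqvist both have date of appointment to current position 23 Oct 2006, so the next rule applies.
Among Quinn and Lindqvist, by years of continuous service (higher first): Quinn (36 years) before Lindqvist (17 years).
Full order: Kapoor, Drummond, Ferreira, Yilmaz, Nakamura, Quinn, Lindqvist, Achebe.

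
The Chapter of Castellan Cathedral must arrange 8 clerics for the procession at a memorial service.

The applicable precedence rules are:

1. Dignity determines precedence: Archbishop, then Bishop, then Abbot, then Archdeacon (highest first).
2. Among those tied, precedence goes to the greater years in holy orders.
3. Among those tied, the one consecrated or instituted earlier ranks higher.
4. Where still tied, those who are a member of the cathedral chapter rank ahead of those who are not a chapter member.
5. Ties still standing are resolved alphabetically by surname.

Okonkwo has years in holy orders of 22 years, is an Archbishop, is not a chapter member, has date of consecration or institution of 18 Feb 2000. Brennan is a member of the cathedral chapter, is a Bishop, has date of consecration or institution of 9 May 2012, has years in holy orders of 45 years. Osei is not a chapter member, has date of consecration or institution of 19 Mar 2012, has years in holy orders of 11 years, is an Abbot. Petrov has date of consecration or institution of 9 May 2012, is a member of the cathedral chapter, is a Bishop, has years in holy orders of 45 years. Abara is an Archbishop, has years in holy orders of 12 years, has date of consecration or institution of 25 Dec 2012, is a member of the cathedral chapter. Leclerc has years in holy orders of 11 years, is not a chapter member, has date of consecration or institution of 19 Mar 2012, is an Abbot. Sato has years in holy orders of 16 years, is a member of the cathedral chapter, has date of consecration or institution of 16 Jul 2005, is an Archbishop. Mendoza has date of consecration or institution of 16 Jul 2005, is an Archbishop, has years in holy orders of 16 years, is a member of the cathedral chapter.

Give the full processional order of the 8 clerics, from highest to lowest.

Okonkwo, Mendoza, Sato, Abara, Brennan, Petrov, Leclerc, Osei

By dignity: Okonkwo, Mendoza, Sato and Abara (Archbishop); then Brennan and Petrov (Bishop); then Leclerc and Osei (Abbot).
Among Okonkwo, Mendoza, Sato and Abara, by years in holy orders (higher first): Okonkwo (22 years) before Mendoza and Sato (16 years) before Abara (12 years).
Mendoza and Sato both have date of consecration or institution 16 Jul 2005, so the next rule applies.
Mendoza and Sato are each a member of the cathedral chapter, so the next rule applies.
Among Mendoza and Sato, alphabetically by surname: Mendoza before Sato.
Brennan and Petrov both have years in holy orders 45 years, so the next rule applies.
Brennan and Petrov both have date of consecration or institution 9 May 2012, so the next rule applies.
Brennan and Petrov are each a member of the cathedral chapter, so the next rule applies.
Among Brennan and Petrov, alphabetically by surname: Brennan before Petrov.
Leclerc and Osei both have years in holy orders 11 years, so the next rule applies.
Leclerc and Osei both have date of consecration or institution 19 Mar 2012, so the next rule applies.
Leclerc and Osei are each not a chapter member, so the next rule applies.
Among Leclerc and Osei, alphabetically by surname: Leclerc before Osei.
Full order: Okonkwo, Mendoza, Sato, Abara, Brennan, Petrov, Leclerc, Osei.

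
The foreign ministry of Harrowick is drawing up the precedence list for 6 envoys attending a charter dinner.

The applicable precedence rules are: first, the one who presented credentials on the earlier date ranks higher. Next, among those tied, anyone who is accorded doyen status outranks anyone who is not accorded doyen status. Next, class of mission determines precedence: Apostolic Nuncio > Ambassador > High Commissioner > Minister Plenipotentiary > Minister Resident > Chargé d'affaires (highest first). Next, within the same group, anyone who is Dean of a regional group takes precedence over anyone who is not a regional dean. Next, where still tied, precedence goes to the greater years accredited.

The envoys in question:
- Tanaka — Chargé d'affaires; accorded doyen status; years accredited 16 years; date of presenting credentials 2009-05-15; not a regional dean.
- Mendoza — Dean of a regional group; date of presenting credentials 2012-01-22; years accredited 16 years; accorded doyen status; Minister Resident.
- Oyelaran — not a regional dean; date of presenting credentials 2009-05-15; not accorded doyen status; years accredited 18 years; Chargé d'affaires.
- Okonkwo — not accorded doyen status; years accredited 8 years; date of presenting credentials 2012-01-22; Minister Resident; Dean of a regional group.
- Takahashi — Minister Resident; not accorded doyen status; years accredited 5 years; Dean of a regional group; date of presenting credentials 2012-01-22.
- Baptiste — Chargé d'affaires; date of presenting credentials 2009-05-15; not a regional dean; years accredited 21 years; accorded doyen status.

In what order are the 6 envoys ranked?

Baptiste, Tanaka, Oyelaran, Mendoza, Okonkwo, Takahashi

By date of presenting credentials (earlier first): Baptiste, Tanaka and Oyelaran (each 2009-05-15); then Mendoza, Okonkwo and Takahashi (each 2012-01-22).
Among Baptiste, Tanaka and Oyelaran, accorded doyen status before not accorded doyen status: Baptiste and Tanaka (accorded doyen status) before Oyelaran (not accorded doyen status).
Baptiste and Tanaka are each Chargé d'affaires, so the next rule applies.
Baptiste and Tanaka are each not a regional dean, so the next rule applies.
Among Baptiste and Tanaka, by years accredited (higher first): Baptiste (21 years) before Tanaka (16 years).
Among Mendoza, Okonkwo and Takahashi, accorded doyen status before not accorded doyen status: Mendoza (accorded doyen status) before Okonkwo and Takahashi (not accorded doyen status).
Okonkwo and Takahashi are each Minister Resident, so the next rule applies.
Okonkwo and Takahashi are each Dean of a regional group, so the next rule applies.
Among Okonkwo and Takahashi, by years accredited (higher first): Okonkwo (8 years) before Takahashi (5 years).
Full order: Baptiste, Tanaka, Oyelaran, Mendoza, Okonkwo, Takahashi.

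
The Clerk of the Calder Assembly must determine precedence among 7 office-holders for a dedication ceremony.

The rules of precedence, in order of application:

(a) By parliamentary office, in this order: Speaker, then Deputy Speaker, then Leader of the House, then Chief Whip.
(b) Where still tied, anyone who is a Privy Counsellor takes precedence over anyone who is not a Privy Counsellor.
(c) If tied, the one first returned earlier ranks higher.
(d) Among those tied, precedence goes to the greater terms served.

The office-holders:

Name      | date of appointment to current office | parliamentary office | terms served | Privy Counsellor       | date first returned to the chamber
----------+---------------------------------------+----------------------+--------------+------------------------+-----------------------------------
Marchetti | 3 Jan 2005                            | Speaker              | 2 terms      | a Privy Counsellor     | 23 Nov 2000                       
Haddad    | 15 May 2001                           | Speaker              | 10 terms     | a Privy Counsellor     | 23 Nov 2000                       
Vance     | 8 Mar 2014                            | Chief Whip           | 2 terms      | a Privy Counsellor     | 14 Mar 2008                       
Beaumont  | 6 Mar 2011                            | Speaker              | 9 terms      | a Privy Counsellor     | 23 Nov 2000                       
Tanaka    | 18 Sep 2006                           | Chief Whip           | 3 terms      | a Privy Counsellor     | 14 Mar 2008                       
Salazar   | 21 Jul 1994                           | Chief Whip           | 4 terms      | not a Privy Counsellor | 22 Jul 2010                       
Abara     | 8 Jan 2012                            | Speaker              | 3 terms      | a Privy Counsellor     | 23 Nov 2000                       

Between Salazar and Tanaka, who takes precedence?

By parliamentary office: Haddad, Beaumont, Abara and Marchetti (Speaker); then Tanaka, Vance and Salazar (Chief Whip).
Haddad, Beaumont, Abara and Marchetti are each a Privy Counsellor, so the next rule applies.
Haddad, Beaumont, Abara and Marchetti all have date first returned to the chamber 23 Nov 2000, so the next rule applies.
Among Haddad, Beaumont, Abara and Marchetti, by terms served (higher first): Haddad (10 terms) before Beaumont (9 terms) before Abara (3 terms) before Marchetti (2 terms).
Among Tanaka, Vance and Salazar, a Privy Counsellor before not a Privy Counsellor: Tanaka and Vance (a Privy Counsellor) before Salazar (not a Privy Counsellor).
Tanaka and Vance both have date first returned to the chamber 14 Mar 2008, so the next rule applies.
Among Tanaka and Vance, by terms served (higher first): Tanaka (3 terms) before Vance (2 terms).
So Tanaka takes precedence.

Tanaka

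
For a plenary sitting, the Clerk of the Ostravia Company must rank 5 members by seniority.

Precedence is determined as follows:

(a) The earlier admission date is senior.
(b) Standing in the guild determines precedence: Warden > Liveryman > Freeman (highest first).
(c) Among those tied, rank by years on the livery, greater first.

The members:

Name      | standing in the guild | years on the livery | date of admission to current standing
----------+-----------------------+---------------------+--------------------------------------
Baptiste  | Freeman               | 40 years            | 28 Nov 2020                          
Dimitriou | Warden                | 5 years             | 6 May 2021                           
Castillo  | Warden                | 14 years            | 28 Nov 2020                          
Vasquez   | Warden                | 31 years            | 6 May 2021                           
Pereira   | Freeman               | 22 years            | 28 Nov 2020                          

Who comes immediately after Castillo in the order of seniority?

By date of admission to current standing (earlier first): Castillo, Baptiste and Pereira (each 28 Nov 2020); then Vasquez and Dimitriou (both 6 May 2021).
Among Castillo, Baptiste and Pereira, by standing in the guild: Castillo (Warden) before Baptiste and Pereira (Freeman).
Among Baptiste and Pereira, by years on the livery (higher first): Baptiste (40 years) before Pereira (22 years).
Vasquez and Dimitriou are each Warden, so the next rule applies.
Among Vasquez and Dimitriou, by years on the livery (higher first): Vasquez (31 years) before Dimitriou (5 years).
Order: Castillo, Baptiste, Pereira, Vasquez, Dimitriou.

Baptiste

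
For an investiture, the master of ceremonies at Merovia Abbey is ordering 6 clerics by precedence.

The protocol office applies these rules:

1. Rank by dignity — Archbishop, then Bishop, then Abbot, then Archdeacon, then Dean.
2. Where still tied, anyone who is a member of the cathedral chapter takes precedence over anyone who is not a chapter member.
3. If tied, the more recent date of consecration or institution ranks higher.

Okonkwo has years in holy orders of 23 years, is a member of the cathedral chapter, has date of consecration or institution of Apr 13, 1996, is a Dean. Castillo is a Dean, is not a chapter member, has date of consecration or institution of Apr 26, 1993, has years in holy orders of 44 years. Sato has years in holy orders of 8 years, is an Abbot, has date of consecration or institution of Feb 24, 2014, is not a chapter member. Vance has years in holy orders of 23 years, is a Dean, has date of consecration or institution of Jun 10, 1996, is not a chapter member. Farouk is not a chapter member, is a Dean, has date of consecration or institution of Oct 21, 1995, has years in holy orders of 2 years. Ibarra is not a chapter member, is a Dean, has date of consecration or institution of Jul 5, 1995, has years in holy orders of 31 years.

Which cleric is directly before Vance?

Okonkwo

By dignity: Sato (Abbot); then Okonkwo, Vance, Farouk, Ibarra and Castillo (Dean).
Among Okonkwo, Vance, Farouk, Ibarra and Castillo, a member of the cathedral chapter before not a chapter member: Okonkwo (a member of the cathedral chapter) before Vance, Farouk, Ibarra and Castillo (not a chapter member).
Among Vance, Farouk, Ibarra and Castillo, by date of consecration or institution (later first): Vance (Jun 10, 1996) before Farouk (Oct 21, 1995) before Ibarra (Jul 5, 1995) before Castillo (Apr 26, 1993).
Order: Sato, Okonkwo, Vance, Farouk, Ibarra, Castillo.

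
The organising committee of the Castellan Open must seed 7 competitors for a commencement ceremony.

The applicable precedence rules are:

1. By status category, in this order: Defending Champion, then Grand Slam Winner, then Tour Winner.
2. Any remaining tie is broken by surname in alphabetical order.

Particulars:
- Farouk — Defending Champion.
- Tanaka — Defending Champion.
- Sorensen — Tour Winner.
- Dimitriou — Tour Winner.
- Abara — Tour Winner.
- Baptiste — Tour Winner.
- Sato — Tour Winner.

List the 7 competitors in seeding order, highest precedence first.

Farouk, Tanaka, Abara, Baptiste, Dimitriou, Sato, Sorensen

By status category: Farouk and Tanaka (Defending Champion); then Abara, Baptiste, Dimitriou, Sato and Sorensen (Tour Winner).
Among Farouk and Tanaka, alphabetically by surname: Farouk before Tanaka.
Among Abara, Baptiste, Dimitriou, Sato and Sorensen, alphabetically by surname: Abara before Baptiste before Dimitriou before Sato before Sorensen.
Full order: Farouk, Tanaka, Abara, Baptiste, Dimitriou, Sato, Sorensen.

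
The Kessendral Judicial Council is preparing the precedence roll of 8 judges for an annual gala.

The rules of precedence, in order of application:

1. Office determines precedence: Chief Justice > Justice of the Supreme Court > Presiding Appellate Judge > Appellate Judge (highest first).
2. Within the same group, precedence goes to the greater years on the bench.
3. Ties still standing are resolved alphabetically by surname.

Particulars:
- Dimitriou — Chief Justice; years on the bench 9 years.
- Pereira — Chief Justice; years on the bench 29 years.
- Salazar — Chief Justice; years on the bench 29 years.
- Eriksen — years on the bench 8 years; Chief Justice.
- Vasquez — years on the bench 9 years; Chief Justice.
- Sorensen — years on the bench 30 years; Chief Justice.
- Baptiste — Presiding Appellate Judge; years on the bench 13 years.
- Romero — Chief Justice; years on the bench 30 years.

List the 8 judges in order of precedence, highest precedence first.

By office: Romero, Sorensen, Pereira, Salazar, Dimitriou, Vasquez and Eriksen (Chief Justice); then Baptiste (Presiding Appellate Judge).
Among Romero, Sorensen, Pereira, Salazar, Dimitriou, Vasquez and Eriksen, by years on the bench (higher first): Romero and Sorensen (30 years) before Pereira and Salazar (29 years) before Dimitriou and Vasquez (9 years) before Eriksen (8 years).
Among Romero and Sorensen, alphabetically by surname: Romero before Sorensen.
Among Pereira and Salazar, alphabetically by surname: Pereira before Salazar.
Among Dimitriou and Vasquez, alphabetically by surname: Dimitriou before Vasquez.
Full order: Romero, Sorensen, Pereira, Salazar, Dimitriou, Vasquez, Eriksen, Baptiste.

Romero, Sorensen, Pereira, Salazar, Dimitriou, Vasquez, Eriksen, Baptiste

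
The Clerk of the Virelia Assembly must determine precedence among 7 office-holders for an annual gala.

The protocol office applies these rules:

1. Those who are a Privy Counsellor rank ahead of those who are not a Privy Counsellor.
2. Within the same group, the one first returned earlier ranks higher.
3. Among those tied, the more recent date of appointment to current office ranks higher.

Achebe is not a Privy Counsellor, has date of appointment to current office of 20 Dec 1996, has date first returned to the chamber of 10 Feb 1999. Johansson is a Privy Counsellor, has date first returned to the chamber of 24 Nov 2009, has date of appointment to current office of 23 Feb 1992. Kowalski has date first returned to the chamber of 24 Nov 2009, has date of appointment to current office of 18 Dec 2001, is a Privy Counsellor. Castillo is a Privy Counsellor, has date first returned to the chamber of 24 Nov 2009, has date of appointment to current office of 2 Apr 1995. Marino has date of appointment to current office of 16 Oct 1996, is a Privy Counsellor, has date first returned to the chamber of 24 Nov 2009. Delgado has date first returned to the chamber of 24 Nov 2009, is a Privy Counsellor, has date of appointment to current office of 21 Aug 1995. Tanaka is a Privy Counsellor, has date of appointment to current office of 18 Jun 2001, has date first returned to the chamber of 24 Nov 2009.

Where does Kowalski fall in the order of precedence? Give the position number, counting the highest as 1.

1

By the first rule: Kowalski, Tanaka, Marino, Delgado, Castillo and Johansson (each a Privy Counsellor); then Achebe (not a Privy Counsellor).
Kowalski, Tanaka, Marino, Delgado, Castillo and Johansson all have date first returned to the chamber 24 Nov 2009, so the next rule applies.
Among Kowalski, Tanaka, Marino, Delgado, Castillo and Johansson, by date of appointment to current office (later first): Kowalski (18 Dec 2001) before Tanaka (18 Jun 2001) before Marino (16 Oct 1996) before Delgado (21 Aug 1995) before Castillo (2 Apr 1995) before Johansson (23 Feb 1992).
Order: Kowalski, Tanaka, Marino, Delgado, Castillo, Johansson, Achebe. So position 1.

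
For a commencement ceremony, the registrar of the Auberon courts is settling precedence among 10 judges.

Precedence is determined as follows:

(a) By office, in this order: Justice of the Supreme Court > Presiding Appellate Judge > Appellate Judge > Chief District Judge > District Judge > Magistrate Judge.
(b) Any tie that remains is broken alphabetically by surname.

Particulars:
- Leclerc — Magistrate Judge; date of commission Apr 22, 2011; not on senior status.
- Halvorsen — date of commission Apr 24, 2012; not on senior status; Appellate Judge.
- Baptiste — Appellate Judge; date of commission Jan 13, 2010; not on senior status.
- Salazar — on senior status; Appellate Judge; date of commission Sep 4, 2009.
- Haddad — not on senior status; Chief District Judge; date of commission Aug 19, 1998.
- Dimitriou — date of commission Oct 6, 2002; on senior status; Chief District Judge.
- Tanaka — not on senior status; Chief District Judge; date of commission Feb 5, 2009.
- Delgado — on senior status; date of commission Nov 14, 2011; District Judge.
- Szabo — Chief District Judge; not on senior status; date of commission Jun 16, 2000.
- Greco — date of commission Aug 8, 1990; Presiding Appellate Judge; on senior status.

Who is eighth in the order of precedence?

Tanaka

By office: Greco (Presiding Appellate Judge); then Baptiste, Halvorsen and Salazar (Appellate Judge); then Dimitriou, Haddad, Szabo and Tanaka (Chief District Judge); then Delgado (District Judge); then Leclerc (Magistrate Judge).
Among Baptiste, Halvorsen and Salazar, alphabetically by surname: Baptiste before Halvorsen before Salazar.
Among Dimitriou, Haddad, Szabo and Tanaka, alphabetically by surname: Dimitriou before Haddad before Szabo before Tanaka.
Order: Greco, Baptiste, Halvorsen, Salazar, Dimitriou, Haddad, Szabo, Tanaka, Delgado, Leclerc.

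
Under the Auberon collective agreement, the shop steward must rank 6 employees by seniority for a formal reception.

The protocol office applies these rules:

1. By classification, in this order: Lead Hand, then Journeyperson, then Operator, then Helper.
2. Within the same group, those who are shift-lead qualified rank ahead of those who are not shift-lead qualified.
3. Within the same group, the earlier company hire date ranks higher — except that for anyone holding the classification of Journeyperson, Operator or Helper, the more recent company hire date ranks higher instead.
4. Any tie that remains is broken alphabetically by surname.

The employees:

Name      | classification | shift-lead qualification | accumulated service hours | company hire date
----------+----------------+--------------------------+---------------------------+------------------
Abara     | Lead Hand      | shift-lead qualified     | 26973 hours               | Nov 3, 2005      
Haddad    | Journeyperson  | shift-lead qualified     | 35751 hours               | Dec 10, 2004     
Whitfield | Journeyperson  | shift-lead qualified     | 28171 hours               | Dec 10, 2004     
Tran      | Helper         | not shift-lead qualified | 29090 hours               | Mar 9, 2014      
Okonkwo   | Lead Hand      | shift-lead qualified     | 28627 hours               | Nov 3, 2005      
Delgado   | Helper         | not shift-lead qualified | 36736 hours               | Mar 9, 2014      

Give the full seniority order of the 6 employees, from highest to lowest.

Abara, Okonkwo, Haddad, Whitfield, Delgado, Tran

By classification: Abara and Okonkwo (Lead Hand); then Haddad and Whitfield (Journeyperson); then Delgado and Tran (Helper).
Abara and Okonkwo are each shift-lead qualified, so the next rule applies.
Abara and Okonkwo both have company hire date Nov 3, 2005, so the next rule applies.
Among Abara and Okonkwo, alphabetically by surname: Abara before Okonkwo.
Haddad and Whitfield are each shift-lead qualified, so the next rule applies.
Haddad and Whitfield both have company hire date Dec 10, 2004, so the next rule applies.
Among Haddad and Whitfield, alphabetically by surname: Haddad before Whitfield.
Delgado and Tran are each not shift-lead qualified, so the next rule applies.
Delgado and Tran both have company hire date Mar 9, 2014, so the next rule applies.
Among Delgado and Tran, alphabetically by surname: Delgado before Tran.
Full order: Abara, Okonkwo, Haddad, Whitfield, Delgado, Tran.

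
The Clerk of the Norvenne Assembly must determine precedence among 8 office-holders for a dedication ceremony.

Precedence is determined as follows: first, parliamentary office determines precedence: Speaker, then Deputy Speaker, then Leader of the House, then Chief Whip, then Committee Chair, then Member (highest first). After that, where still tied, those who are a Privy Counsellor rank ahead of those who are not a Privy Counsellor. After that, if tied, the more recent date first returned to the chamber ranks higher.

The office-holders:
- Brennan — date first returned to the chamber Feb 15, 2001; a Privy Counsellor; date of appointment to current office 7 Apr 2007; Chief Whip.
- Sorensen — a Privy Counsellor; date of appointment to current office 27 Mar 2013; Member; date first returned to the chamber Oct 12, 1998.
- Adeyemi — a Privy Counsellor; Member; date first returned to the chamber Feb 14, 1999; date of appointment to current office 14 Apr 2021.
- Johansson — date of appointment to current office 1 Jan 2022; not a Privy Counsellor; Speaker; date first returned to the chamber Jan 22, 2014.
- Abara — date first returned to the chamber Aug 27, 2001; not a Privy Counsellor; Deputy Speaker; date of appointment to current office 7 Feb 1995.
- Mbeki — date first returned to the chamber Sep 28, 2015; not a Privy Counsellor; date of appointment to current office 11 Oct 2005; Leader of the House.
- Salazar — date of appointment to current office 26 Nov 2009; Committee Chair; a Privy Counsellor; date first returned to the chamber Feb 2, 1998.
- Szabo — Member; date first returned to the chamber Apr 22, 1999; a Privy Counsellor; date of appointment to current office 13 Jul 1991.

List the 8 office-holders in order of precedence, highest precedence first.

By parliamentary office: Johansson (Speaker); then Abara (Deputy Speaker); then Mbeki (Leader of the House); then Brennan (Chief Whip); then Salazar (Committee Chair); then Szabo, Adeyemi and Sorensen (Member).
Szabo, Adeyemi and Sorensen are each a Privy Counsellor, so the next rule applies.
Among Szabo, Adeyemi and Sorensen, by date first returned to the chamber (later first): Szabo (Apr 22, 1999) before Adeyemi (Feb 14, 1999) before Sorensen (Oct 12, 1998).
Full order: Johansson, Abara, Mbeki, Brennan, Salazar, Szabo, Adeyemi, Sorensen.

Johansson, Abara, Mbeki, Brennan, Salazar, Szabo, Adeyemi, Sorensen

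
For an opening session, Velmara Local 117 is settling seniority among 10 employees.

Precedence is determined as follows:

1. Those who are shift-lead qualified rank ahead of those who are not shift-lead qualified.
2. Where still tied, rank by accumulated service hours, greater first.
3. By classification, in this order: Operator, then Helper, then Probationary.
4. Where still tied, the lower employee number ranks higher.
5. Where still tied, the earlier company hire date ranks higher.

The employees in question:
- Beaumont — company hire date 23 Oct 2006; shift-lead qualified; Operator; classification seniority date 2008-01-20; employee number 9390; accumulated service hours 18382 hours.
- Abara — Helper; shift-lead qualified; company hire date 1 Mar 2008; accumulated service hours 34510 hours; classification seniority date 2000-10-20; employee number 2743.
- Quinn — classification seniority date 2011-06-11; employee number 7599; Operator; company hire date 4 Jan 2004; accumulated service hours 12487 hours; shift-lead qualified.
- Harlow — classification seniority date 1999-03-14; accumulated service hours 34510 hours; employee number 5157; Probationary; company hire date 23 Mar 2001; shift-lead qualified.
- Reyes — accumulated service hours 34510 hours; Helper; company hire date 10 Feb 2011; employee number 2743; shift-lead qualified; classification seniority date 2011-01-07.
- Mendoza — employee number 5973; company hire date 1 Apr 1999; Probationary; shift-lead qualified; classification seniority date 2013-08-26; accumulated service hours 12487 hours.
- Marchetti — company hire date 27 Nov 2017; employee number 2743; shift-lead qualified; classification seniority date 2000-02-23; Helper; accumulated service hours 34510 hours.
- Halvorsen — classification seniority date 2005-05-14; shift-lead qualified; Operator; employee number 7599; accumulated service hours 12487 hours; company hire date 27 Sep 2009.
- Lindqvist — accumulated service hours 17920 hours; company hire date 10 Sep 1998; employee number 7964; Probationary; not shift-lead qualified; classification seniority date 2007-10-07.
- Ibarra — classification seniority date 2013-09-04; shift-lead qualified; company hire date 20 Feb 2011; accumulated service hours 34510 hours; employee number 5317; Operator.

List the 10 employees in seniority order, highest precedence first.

Ibarra, Abara, Reyes, Marchetti, Harlow, Beaumont, Quinn, Halvorsen, Mendoza, Lindqvist

By the first rule: Ibarra, Abara, Reyes, Marchetti, Harlow, Beaumont, Quinn, Halvorsen and Mendoza (each shift-lead qualified); then Lindqvist (not shift-lead qualified).
Among Ibarra, Abara, Reyes, Marchetti, Harlow, Beaumont, Quinn, Halvorsen and Mendoza, by accumulated service hours (higher first): Ibarra, Abara, Reyes, Marchetti and Harlow (34510 hours) before Beaumont (18382 hours) before Quinn, Halvorsen and Mendoza (12487 hours).
Among Ibarra, Abara, Reyes, Marchetti and Harlow, by classification: Ibarra (Operator) before Abara, Reyes and Marchetti (Helper) before Harlow (Probationary).
Abara, Reyes and Marchetti all have employee number 2743, so the next rule applies.
Among Abara, Reyes and Marchetti, by company hire date (earlier first): Abara (1 Mar 2008) before Reyes (10 Feb 2011) before Marchetti (27 Nov 2017).
Among Quinn, Halvorsen and Mendoza, by classification: Quinn and Halvorsen (Operator) before Mendoza (Probationary).
Quinn and Halvorsen both have employee number 7599, so the next rule applies.
Among Quinn and Halvorsen, by company hire date (earlier first): Quinn (4 Jan 2004) before Halvorsen (27 Sep 2009).
Full order: Ibarra, Abara, Reyes, Marchetti, Harlow, Beaumont, Quinn, Halvorsen, Mendoza, Lindqvist.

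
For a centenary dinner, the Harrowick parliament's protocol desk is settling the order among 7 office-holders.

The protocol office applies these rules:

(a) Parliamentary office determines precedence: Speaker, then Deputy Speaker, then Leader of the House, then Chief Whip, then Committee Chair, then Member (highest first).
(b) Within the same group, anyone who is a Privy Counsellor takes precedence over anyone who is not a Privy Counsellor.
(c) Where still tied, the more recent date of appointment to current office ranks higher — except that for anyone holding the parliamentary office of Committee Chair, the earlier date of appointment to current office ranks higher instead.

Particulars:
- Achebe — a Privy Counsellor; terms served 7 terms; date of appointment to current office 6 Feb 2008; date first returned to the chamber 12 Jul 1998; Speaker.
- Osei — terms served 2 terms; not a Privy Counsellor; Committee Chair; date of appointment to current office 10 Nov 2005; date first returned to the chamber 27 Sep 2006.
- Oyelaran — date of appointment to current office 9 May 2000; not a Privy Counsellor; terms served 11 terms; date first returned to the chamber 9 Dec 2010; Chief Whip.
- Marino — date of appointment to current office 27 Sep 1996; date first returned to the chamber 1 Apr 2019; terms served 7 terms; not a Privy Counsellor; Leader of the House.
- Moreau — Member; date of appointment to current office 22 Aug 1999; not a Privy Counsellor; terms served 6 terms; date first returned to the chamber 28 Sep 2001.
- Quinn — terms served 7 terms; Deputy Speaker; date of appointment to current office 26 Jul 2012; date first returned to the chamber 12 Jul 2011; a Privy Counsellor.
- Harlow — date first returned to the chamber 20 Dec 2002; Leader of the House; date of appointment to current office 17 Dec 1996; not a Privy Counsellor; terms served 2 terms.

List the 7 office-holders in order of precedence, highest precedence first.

Achebe, Quinn, Harlow, Marino, Oyelaran, Osei, Moreau

By parliamentary office: Achebe (Speaker); then Quinn (Deputy Speaker); then Harlow and Marino (Leader of the House); then Oyelaran (Chief Whip); then Osei (Committee Chair); then Moreau (Member).
Harlow and Marino are each not a Privy Counsellor, so the next rule applies.
Among Harlow and Marino, by date of appointment to current office (later first): Harlow (17 Dec 1996) before Marino (27 Sep 1996).
Full order: Achebe, Quinn, Harlow, Marino, Oyelaran, Osei, Moreau.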